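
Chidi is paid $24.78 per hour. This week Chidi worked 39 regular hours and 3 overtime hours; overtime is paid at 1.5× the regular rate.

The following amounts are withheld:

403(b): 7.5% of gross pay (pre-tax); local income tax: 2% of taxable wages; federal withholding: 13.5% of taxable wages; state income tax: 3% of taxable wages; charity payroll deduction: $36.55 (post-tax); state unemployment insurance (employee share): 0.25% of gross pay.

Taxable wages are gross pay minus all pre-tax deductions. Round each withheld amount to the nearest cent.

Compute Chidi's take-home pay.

$773.39

Regular pay: 39 × $24.78 = $966.42
Overtime pay: 3 × $24.78 × 1.5 = $111.51
Gross pay = $966.42 + $111.51 = $1,077.93
403(b): $1,077.93 × 0.075 = $80.84
Taxable wages = $1,077.93 − $80.84 = $997.09
State income tax: $997.09 × 0.03 = $29.91
Federal withholding: $997.09 × 0.135 = $134.61
Local income tax: $997.09 × 0.02 = $19.94
State unemployment insurance (employee share): $1,077.93 × 0.0025 = $2.69
Charity payroll deduction: $36.55
Total deductions = $80.84 + $29.91 + $134.61 + $19.94 + $2.69 + $36.55 = $304.54
Net pay = $1,077.93 − $304.54 = $773.39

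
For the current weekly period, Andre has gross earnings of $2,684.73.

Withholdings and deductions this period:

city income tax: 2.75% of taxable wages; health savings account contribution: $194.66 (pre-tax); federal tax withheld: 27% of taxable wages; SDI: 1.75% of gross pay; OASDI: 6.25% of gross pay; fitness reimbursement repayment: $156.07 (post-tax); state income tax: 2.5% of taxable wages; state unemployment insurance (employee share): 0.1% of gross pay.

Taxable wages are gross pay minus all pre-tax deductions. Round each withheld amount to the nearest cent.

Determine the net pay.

$1,313.49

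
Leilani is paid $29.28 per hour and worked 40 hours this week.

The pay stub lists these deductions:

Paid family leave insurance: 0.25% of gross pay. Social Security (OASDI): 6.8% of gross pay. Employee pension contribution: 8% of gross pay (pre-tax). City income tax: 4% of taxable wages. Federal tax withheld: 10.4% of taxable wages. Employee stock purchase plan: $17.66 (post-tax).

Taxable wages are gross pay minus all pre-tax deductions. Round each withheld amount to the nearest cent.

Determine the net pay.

$822.11

Gross pay: 40 × $29.28 = $1,171.20
Employee pension contribution: $1,171.20 × 0.08 = $93.70
Taxable wages = $1,171.20 − $93.70 = $1,077.50
City income tax: $1,077.50 × 0.04 = $43.10
Federal tax withheld: $1,077.50 × 0.104 = $112.06
Paid family leave insurance: $1,171.20 × 0.0025 = $2.93
Social Security (OASDI): $1,171.20 × 0.068 = $79.64
Employee stock purchase plan: $17.66
Total deductions = $93.70 + $43.10 + $112.06 + $2.93 + $79.64 + $17.66 = $349.09
Net pay = $1,171.20 − $349.09 = $822.11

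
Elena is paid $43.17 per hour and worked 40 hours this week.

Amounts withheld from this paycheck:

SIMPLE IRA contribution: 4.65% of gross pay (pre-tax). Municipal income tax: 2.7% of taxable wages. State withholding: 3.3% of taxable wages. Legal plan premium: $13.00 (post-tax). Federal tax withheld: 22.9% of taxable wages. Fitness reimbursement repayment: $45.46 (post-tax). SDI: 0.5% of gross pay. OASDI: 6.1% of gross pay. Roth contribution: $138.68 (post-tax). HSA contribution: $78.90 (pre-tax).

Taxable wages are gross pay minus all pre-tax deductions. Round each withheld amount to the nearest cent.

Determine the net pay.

$803.46

Gross pay: 40 × $43.17 = $1,726.80
SIMPLE IRA contribution: $1,726.80 × 0.0465 = $80.30
HSA contribution: $78.90
Pre-tax total = $80.30 + $78.90 = $159.20
Taxable wages = $1,726.80 − $159.20 = $1,567.60
State withholding: $1,567.60 × 0.033 = $51.73
Federal tax withheld: $1,567.60 × 0.229 = $358.98
Municipal income tax: $1,567.60 × 0.027 = $42.33
OASDI: $1,726.80 × 0.061 = $105.33
SDI: $1,726.80 × 0.005 = $8.63
Roth contribution: $138.68
Fitness reimbursement repayment: $45.46
Legal plan premium: $13.00
Total deductions = $80.30 + $78.90 + $51.73 + $358.98 + $42.33 + $105.33 + $8.63 + $138.68 + $45.46 + $13.00 = $923.34
Net pay = $1,726.80 − $923.34 = $803.46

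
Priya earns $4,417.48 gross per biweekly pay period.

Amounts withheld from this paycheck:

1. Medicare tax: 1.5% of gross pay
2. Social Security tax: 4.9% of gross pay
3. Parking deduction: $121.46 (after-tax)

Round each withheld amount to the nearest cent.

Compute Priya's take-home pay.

Medicare tax: $4,417.48 × 0.015 = $66.26
Social Security tax: $4,417.48 × 0.049 = $216.46
Parking deduction: $121.46
Total deductions = $66.26 + $216.46 + $121.46 = $404.18
Net pay = $4,417.48 − $404.18 = $4,013.30

$4,013.30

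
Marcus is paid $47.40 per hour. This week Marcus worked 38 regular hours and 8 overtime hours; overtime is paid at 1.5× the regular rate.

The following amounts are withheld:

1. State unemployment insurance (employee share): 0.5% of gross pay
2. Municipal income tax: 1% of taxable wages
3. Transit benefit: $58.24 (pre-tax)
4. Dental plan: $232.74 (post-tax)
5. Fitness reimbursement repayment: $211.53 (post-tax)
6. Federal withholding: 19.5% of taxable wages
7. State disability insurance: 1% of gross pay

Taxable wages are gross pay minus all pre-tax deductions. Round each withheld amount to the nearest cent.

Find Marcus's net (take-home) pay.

Regular pay: 38 × $47.40 = $1,801.20
Overtime pay: 8 × $47.40 × 1.5 = $568.80
Gross pay = $1,801.20 + $568.80 = $2,370.00
Transit benefit: $58.24
Taxable wages = $2,370.00 − $58.24 = $2,311.76
Federal withholding: $2,311.76 × 0.195 = $450.79
Municipal income tax: $2,311.76 × 0.01 = $23.12
State unemployment insurance (employee share): $2,370.00 × 0.005 = $11.85
State disability insurance: $2,370.00 × 0.01 = $23.70
Fitness reimbursement repayment: $211.53
Dental plan: $232.74
Total deductions = $58.24 + $450.79 + $23.12 + $11.85 + $23.70 + $211.53 + $232.74 = $1,011.97
Net pay = $2,370.00 − $1,011.97 = $1,358.03

$1,358.03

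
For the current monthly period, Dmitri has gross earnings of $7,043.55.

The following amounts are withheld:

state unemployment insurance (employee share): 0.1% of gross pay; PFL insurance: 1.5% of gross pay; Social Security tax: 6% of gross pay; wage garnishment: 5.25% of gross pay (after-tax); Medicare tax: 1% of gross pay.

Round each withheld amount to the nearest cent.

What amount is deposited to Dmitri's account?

$6,068.02

Social Security tax: $7,043.55 × 0.06 = $422.61
State unemployment insurance (employee share): $7,043.55 × 0.001 = $7.04
PFL insurance: $7,043.55 × 0.015 = $105.65
Medicare tax: $7,043.55 × 0.01 = $70.44
Wage garnishment: $7,043.55 × 0.0525 = $369.79
Total deductions = $422.61 + $7.04 + $105.65 + $70.44 + $369.79 = $975.53
Net pay = $7,043.55 − $975.53 = $6,068.02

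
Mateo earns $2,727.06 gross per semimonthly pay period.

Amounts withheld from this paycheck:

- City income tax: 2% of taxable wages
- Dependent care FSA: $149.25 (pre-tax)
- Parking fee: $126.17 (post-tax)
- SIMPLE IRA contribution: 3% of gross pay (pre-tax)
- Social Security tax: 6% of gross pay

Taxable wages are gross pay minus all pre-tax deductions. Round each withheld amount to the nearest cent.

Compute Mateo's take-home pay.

$2,156.29

Dependent care FSA: $149.25
SIMPLE IRA contribution: $2,727.06 × 0.03 = $81.81
Pre-tax total = $149.25 + $81.81 = $231.06
Taxable wages = $2,727.06 − $231.06 = $2,496.00
City income tax: $2,496.00 × 0.02 = $49.92
Social Security tax: $2,727.06 × 0.06 = $163.62
Parking fee: $126.17
Total deductions = $149.25 + $81.81 + $49.92 + $163.62 + $126.17 = $570.77
Net pay = $2,727.06 − $570.77 = $2,156.29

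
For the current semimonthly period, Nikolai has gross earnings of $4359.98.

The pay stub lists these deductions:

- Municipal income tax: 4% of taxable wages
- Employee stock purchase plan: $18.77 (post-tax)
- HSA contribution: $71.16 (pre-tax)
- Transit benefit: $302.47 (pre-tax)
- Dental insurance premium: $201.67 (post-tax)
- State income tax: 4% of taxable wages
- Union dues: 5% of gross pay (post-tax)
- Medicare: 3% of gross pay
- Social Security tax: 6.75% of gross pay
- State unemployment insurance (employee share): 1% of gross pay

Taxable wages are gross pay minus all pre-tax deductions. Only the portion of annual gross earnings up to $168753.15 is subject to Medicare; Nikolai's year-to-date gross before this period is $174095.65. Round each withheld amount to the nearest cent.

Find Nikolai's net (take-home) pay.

HSA contribution: $71.16
Transit benefit: $302.47
Pre-tax total = $71.16 + $302.47 = $373.63
Taxable wages = $4359.98 − $373.63 = $3986.35
State income tax: $3986.35 × 0.04 = $159.45
Municipal income tax: $3986.35 × 0.04 = $159.45
Social Security tax: $4359.98 × 0.0675 = $294.30
Medicare: annual cap $168753.15 already reached (YTD $174095.65), so $0.00
State unemployment insurance (employee share): $4359.98 × 0.01 = $43.60
Dental insurance premium: $201.67
Union dues: $4359.98 × 0.05 = $218.00
Employee stock purchase plan: $18.77
Total deductions = $71.16 + $302.47 + $159.45 + $159.45 + $294.30 + $0.00 + $43.60 + $201.67 + $218.00 + $18.77 = $1468.87
Net pay = $4359.98 − $1468.87 = $2891.11

$2891.11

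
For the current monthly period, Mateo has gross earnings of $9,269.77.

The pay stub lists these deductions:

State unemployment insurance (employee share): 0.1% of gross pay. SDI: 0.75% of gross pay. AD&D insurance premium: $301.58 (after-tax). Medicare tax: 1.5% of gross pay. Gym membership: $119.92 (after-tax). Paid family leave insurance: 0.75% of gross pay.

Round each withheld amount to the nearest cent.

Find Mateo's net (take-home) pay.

$8,560.91

State unemployment insurance (employee share): $9,269.77 × 0.001 = $9.27
Paid family leave insurance: $9,269.77 × 0.0075 = $69.52
SDI: $9,269.77 × 0.0075 = $69.52
Medicare tax: $9,269.77 × 0.015 = $139.05
Gym membership: $119.92
AD&D insurance premium: $301.58
Total deductions = $9.27 + $69.52 + $69.52 + $139.05 + $119.92 + $301.58 = $708.86
Net pay = $9,269.77 − $708.86 = $8,560.91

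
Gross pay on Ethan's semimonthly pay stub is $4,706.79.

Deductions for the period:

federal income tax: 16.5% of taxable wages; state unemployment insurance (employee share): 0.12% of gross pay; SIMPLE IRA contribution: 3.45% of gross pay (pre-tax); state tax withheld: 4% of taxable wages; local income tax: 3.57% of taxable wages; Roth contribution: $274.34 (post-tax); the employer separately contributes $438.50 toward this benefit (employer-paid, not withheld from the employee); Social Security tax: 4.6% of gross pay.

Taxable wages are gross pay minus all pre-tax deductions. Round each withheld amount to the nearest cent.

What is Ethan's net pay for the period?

$2,954.06

SIMPLE IRA contribution: $4,706.79 × 0.0345 = $162.38
Taxable wages = $4,706.79 − $162.38 = $4,544.41
Federal income tax: $4,544.41 × 0.165 = $749.83
Local income tax: $4,544.41 × 0.0357 = $162.24
State tax withheld: $4,544.41 × 0.04 = $181.78
State unemployment insurance (employee share): $4,706.79 × 0.0012 = $5.65
Social Security tax: $4,706.79 × 0.046 = $216.51
Roth contribution: $274.34
(Employer's $438.50 toward Roth contribution is not withheld from the employee.)
Total deductions = $162.38 + $749.83 + $162.24 + $181.78 + $5.65 + $216.51 + $274.34 = $1,752.73
Net pay = $4,706.79 − $1,752.73 = $2,954.06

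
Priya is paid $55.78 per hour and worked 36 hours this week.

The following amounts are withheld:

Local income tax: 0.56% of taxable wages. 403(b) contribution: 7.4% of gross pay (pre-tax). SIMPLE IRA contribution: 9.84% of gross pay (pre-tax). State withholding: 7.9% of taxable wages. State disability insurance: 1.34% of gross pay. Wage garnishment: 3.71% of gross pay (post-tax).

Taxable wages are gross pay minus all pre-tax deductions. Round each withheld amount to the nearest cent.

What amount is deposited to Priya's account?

$1419.87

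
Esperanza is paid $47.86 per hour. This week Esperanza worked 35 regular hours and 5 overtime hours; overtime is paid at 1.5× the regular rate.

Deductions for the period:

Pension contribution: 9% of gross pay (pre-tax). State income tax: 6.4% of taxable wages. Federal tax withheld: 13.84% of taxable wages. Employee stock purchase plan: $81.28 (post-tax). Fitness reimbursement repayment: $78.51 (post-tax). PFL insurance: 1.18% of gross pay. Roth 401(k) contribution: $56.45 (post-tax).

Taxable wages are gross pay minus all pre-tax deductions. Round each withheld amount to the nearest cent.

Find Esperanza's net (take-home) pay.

Regular pay: 35 × $47.86 = $1,675.10
Overtime pay: 5 × $47.86 × 1.5 = $358.95
Gross pay = $1,675.10 + $358.95 = $2,034.05
Pension contribution: $2,034.05 × 0.09 = $183.06
Taxable wages = $2,034.05 − $183.06 = $1,850.99
Federal tax withheld: $1,850.99 × 0.1384 = $256.18
State income tax: $1,850.99 × 0.064 = $118.46
PFL insurance: $2,034.05 × 0.0118 = $24.00
Roth 401(k) contribution: $56.45
Employee stock purchase plan: $81.28
Fitness reimbursement repayment: $78.51
Total deductions = $183.06 + $256.18 + $118.46 + $24.00 + $56.45 + $81.28 + $78.51 = $797.94
Net pay = $2,034.05 − $797.94 = $1,236.11

$1,236.11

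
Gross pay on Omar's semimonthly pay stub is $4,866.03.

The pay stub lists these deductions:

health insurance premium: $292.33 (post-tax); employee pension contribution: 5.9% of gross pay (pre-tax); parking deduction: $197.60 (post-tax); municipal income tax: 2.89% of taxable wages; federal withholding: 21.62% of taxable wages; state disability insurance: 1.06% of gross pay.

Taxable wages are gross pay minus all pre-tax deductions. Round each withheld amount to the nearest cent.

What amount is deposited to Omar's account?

$2,915.13

Employee pension contribution: $4,866.03 × 0.059 = $287.10
Taxable wages = $4,866.03 − $287.10 = $4,578.93
Federal withholding: $4,578.93 × 0.2162 = $989.96
Municipal income tax: $4,578.93 × 0.0289 = $132.33
State disability insurance: $4,866.03 × 0.0106 = $51.58
Parking deduction: $197.60
Health insurance premium: $292.33
Total deductions = $287.10 + $989.96 + $132.33 + $51.58 + $197.60 + $292.33 = $1,950.90
Net pay = $4,866.03 − $1,950.90 = $2,915.13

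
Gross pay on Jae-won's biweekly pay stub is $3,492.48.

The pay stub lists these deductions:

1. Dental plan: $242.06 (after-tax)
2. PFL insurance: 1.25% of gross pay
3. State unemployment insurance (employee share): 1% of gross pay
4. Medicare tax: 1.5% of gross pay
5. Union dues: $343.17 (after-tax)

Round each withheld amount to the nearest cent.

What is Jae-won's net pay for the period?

$2,776.28

Medicare tax: $3,492.48 × 0.015 = $52.39
PFL insurance: $3,492.48 × 0.0125 = $43.66
State unemployment insurance (employee share): $3,492.48 × 0.01 = $34.92
Union dues: $343.17
Dental plan: $242.06
Total deductions = $52.39 + $43.66 + $34.92 + $343.17 + $242.06 = $716.20
Net pay = $3,492.48 − $716.20 = $2,776.28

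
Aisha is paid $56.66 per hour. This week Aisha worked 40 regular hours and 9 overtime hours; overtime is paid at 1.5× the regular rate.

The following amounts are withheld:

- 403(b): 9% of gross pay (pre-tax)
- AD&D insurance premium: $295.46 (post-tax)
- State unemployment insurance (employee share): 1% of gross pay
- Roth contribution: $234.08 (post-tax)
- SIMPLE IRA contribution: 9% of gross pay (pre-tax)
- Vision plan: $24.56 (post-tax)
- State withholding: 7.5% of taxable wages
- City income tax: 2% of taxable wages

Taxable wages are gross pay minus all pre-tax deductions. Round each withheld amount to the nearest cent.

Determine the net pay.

$1,665.12

Regular pay: 40 × $56.66 = $2,266.40
Overtime pay: 9 × $56.66 × 1.5 = $764.91
Gross pay = $2,266.40 + $764.91 = $3,031.31
403(b): $3,031.31 × 0.09 = $272.82
SIMPLE IRA contribution: $3,031.31 × 0.09 = $272.82
Pre-tax total = $272.82 + $272.82 = $545.64
Taxable wages = $3,031.31 − $545.64 = $2,485.67
City income tax: $2,485.67 × 0.02 = $49.71
State withholding: $2,485.67 × 0.075 = $186.43
State unemployment insurance (employee share): $3,031.31 × 0.01 = $30.31
Vision plan: $24.56
Roth contribution: $234.08
AD&D insurance premium: $295.46
Total deductions = $272.82 + $272.82 + $49.71 + $186.43 + $30.31 + $24.56 + $234.08 + $295.46 = $1,366.19
Net pay = $3,031.31 − $1,366.19 = $1,665.12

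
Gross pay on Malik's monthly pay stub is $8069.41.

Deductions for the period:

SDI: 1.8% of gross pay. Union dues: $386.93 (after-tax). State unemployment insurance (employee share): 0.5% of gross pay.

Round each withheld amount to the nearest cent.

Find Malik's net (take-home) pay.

$7496.88

SDI: $8069.41 × 0.018 = $145.25
State unemployment insurance (employee share): $8069.41 × 0.005 = $40.35
Union dues: $386.93
Total deductions = $145.25 + $40.35 + $386.93 = $572.53
Net pay = $8069.41 − $572.53 = $7496.88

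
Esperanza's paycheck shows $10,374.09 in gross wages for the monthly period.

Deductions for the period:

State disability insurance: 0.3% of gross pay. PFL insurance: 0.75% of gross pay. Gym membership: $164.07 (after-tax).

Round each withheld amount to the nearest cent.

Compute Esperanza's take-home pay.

State disability insurance: $10,374.09 × 0.003 = $31.12
PFL insurance: $10,374.09 × 0.0075 = $77.81
Gym membership: $164.07
Total deductions = $31.12 + $77.81 + $164.07 = $273.00
Net pay = $10,374.09 − $273.00 = $10,101.09

$10,101.09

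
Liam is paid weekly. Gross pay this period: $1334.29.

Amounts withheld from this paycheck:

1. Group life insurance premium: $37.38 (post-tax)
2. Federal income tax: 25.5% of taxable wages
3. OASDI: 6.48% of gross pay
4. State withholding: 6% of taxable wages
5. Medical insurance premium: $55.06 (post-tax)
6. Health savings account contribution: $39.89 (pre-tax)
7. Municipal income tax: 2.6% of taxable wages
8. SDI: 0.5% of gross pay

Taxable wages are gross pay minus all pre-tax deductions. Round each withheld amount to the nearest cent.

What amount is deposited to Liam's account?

Health savings account contribution: $39.89
Taxable wages = $1334.29 − $39.89 = $1294.40
Federal income tax: $1294.40 × 0.255 = $330.07
Municipal income tax: $1294.40 × 0.026 = $33.65
State withholding: $1294.40 × 0.06 = $77.66
OASDI: $1334.29 × 0.0648 = $86.46
SDI: $1334.29 × 0.005 = $6.67
Medical insurance premium: $55.06
Group life insurance premium: $37.38
Total deductions = $39.89 + $330.07 + $33.65 + $77.66 + $86.46 + $6.67 + $55.06 + $37.38 = $666.84
Net pay = $1334.29 − $666.84 = $667.45

$667.45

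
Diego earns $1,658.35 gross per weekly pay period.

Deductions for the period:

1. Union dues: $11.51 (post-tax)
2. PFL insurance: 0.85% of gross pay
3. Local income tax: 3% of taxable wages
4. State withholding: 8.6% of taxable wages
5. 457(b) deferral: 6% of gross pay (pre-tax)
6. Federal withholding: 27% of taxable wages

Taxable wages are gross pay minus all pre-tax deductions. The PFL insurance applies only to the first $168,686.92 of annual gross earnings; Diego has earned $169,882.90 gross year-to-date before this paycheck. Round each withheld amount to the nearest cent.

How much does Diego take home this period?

457(b) deferral: $1,658.35 × 0.06 = $99.50
Taxable wages = $1,658.35 − $99.50 = $1,558.85
Local income tax: $1,558.85 × 0.03 = $46.77
State withholding: $1,558.85 × 0.086 = $134.06
Federal withholding: $1,558.85 × 0.27 = $420.89
PFL insurance: annual cap $168,686.92 already reached (YTD $169,882.90), so $0.00
Union dues: $11.51
Total deductions = $99.50 + $46.77 + $134.06 + $420.89 + $0.00 + $11.51 = $712.73
Net pay = $1,658.35 − $712.73 = $945.62

$945.62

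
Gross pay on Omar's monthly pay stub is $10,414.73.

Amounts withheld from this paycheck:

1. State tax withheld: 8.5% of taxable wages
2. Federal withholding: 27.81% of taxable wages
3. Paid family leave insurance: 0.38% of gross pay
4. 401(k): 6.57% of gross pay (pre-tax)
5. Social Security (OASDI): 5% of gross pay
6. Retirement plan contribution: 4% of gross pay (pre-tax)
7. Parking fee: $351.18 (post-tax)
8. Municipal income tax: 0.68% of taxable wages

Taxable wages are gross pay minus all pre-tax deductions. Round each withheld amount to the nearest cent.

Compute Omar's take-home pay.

Retirement plan contribution: $10,414.73 × 0.04 = $416.59
401(k): $10,414.73 × 0.0657 = $684.25
Pre-tax total = $416.59 + $684.25 = $1,100.84
Taxable wages = $10,414.73 − $1,100.84 = $9,313.89
Federal withholding: $9,313.89 × 0.2781 = $2,590.19
State tax withheld: $9,313.89 × 0.085 = $791.68
Municipal income tax: $9,313.89 × 0.0068 = $63.33
Paid family leave insurance: $10,414.73 × 0.0038 = $39.58
Social Security (OASDI): $10,414.73 × 0.05 = $520.74
Parking fee: $351.18
Total deductions = $416.59 + $684.25 + $2,590.19 + $791.68 + $63.33 + $39.58 + $520.74 + $351.18 = $5,457.54
Net pay = $10,414.73 − $5,457.54 = $4,957.19

$4,957.19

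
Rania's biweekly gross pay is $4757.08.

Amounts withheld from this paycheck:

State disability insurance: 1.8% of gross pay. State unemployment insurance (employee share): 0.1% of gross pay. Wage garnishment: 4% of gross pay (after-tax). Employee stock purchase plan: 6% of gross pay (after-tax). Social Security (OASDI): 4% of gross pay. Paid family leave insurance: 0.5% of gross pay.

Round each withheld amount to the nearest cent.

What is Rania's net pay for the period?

Paid family leave insurance: $4757.08 × 0.005 = $23.79
State unemployment insurance (employee share): $4757.08 × 0.001 = $4.76
State disability insurance: $4757.08 × 0.018 = $85.63
Social Security (OASDI): $4757.08 × 0.04 = $190.28
Wage garnishment: $4757.08 × 0.04 = $190.28
Employee stock purchase plan: $4757.08 × 0.06 = $285.42
Total deductions = $23.79 + $4.76 + $85.63 + $190.28 + $190.28 + $285.42 = $780.16
Net pay = $4757.08 − $780.16 = $3976.92

$3976.92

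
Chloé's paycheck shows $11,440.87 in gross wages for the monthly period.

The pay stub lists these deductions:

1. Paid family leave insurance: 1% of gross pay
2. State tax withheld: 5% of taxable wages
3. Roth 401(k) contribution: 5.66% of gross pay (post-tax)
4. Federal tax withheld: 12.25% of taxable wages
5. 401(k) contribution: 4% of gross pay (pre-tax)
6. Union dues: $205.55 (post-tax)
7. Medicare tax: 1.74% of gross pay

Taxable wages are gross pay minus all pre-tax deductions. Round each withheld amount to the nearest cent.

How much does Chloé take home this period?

$7,922.05

401(k) contribution: $11,440.87 × 0.04 = $457.63
Taxable wages = $11,440.87 − $457.63 = $10,983.24
State tax withheld: $10,983.24 × 0.05 = $549.16
Federal tax withheld: $10,983.24 × 0.1225 = $1,345.45
Medicare tax: $11,440.87 × 0.0174 = $199.07
Paid family leave insurance: $11,440.87 × 0.01 = $114.41
Union dues: $205.55
Roth 401(k) contribution: $11,440.87 × 0.0566 = $647.55
Total deductions = $457.63 + $549.16 + $1,345.45 + $199.07 + $114.41 + $205.55 + $647.55 = $3,518.82
Net pay = $11,440.87 − $3,518.82 = $7,922.05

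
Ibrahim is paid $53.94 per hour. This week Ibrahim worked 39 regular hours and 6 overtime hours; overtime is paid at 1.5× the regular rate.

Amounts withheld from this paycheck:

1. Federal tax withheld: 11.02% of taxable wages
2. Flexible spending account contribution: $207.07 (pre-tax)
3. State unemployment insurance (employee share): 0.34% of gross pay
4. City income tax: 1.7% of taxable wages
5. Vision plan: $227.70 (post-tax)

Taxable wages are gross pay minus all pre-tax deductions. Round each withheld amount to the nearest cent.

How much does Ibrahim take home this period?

$1,842.56

Regular pay: 39 × $53.94 = $2,103.66
Overtime pay: 6 × $53.94 × 1.5 = $485.46
Gross pay = $2,103.66 + $485.46 = $2,589.12
Flexible spending account contribution: $207.07
Taxable wages = $2,589.12 − $207.07 = $2,382.05
City income tax: $2,382.05 × 0.017 = $40.49
Federal tax withheld: $2,382.05 × 0.1102 = $262.50
State unemployment insurance (employee share): $2,589.12 × 0.0034 = $8.80
Vision plan: $227.70
Total deductions = $207.07 + $40.49 + $262.50 + $8.80 + $227.70 = $746.56
Net pay = $2,589.12 − $746.56 = $1,842.56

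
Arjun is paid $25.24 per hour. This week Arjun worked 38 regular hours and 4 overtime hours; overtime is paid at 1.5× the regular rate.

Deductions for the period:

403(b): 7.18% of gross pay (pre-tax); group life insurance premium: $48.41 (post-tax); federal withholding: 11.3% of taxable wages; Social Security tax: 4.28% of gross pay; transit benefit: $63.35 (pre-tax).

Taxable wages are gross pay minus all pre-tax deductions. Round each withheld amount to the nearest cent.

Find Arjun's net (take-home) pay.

$762.21

Regular pay: 38 × $25.24 = $959.12
Overtime pay: 4 × $25.24 × 1.5 = $151.44
Gross pay = $959.12 + $151.44 = $1,110.56
Transit benefit: $63.35
403(b): $1,110.56 × 0.0718 = $79.74
Pre-tax total = $63.35 + $79.74 = $143.09
Taxable wages = $1,110.56 − $143.09 = $967.47
Federal withholding: $967.47 × 0.113 = $109.32
Social Security tax: $1,110.56 × 0.0428 = $47.53
Group life insurance premium: $48.41
Total deductions = $63.35 + $79.74 + $109.32 + $47.53 + $48.41 = $348.35
Net pay = $1,110.56 − $348.35 = $762.21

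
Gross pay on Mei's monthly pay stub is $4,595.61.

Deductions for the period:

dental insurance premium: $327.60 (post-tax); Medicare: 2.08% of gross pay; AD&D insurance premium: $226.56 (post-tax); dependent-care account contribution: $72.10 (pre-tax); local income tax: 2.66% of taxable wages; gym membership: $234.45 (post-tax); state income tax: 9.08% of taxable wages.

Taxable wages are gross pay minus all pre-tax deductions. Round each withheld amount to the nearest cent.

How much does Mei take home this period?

Dependent-care account contribution: $72.10
Taxable wages = $4,595.61 − $72.10 = $4,523.51
State income tax: $4,523.51 × 0.0908 = $410.73
Local income tax: $4,523.51 × 0.0266 = $120.33
Medicare: $4,595.61 × 0.0208 = $95.59
AD&D insurance premium: $226.56
Dental insurance premium: $327.60
Gym membership: $234.45
Total deductions = $72.10 + $410.73 + $120.33 + $95.59 + $226.56 + $327.60 + $234.45 = $1,487.36
Net pay = $4,595.61 − $1,487.36 = $3,108.25

$3,108.25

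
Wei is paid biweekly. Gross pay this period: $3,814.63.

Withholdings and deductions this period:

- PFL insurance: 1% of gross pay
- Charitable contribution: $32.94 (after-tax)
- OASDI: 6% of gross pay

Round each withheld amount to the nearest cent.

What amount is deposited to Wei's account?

$3,514.66

PFL insurance: $3,814.63 × 0.01 = $38.15
OASDI: $3,814.63 × 0.06 = $228.88
Charitable contribution: $32.94
Total deductions = $38.15 + $228.88 + $32.94 = $299.97
Net pay = $3,814.63 − $299.97 = $3,514.66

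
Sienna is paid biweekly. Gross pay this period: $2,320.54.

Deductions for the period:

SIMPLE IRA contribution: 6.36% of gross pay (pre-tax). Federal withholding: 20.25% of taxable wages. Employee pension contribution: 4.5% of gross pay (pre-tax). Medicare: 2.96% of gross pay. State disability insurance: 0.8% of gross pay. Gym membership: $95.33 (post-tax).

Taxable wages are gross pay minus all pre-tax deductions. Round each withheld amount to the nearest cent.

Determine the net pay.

SIMPLE IRA contribution: $2,320.54 × 0.0636 = $147.59
Employee pension contribution: $2,320.54 × 0.045 = $104.42
Pre-tax total = $147.59 + $104.42 = $252.01
Taxable wages = $2,320.54 − $252.01 = $2,068.53
Federal withholding: $2,068.53 × 0.2025 = $418.88
State disability insurance: $2,320.54 × 0.008 = $18.56
Medicare: $2,320.54 × 0.0296 = $68.69
Gym membership: $95.33
Total deductions = $147.59 + $104.42 + $418.88 + $18.56 + $68.69 + $95.33 = $853.47
Net pay = $2,320.54 − $853.47 = $1,467.07

$1,467.07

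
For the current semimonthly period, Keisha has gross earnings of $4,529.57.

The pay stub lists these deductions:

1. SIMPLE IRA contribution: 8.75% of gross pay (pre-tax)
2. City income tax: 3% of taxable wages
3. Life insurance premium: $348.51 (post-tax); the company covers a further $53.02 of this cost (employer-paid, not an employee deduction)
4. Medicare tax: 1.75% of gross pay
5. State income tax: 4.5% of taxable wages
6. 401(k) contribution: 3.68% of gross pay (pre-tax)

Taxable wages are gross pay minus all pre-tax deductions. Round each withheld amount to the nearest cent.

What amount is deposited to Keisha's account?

401(k) contribution: $4,529.57 × 0.0368 = $166.69
SIMPLE IRA contribution: $4,529.57 × 0.0875 = $396.34
Pre-tax total = $166.69 + $396.34 = $563.03
Taxable wages = $4,529.57 − $563.03 = $3,966.54
State income tax: $3,966.54 × 0.045 = $178.49
City income tax: $3,966.54 × 0.03 = $119.00
Medicare tax: $4,529.57 × 0.0175 = $79.27
Life insurance premium: $348.51
(Employer's $53.02 toward life insurance premium is not withheld from the employee.)
Total deductions = $166.69 + $396.34 + $178.49 + $119.00 + $79.27 + $348.51 = $1,288.30
Net pay = $4,529.57 − $1,288.30 = $3,241.27

$3,241.27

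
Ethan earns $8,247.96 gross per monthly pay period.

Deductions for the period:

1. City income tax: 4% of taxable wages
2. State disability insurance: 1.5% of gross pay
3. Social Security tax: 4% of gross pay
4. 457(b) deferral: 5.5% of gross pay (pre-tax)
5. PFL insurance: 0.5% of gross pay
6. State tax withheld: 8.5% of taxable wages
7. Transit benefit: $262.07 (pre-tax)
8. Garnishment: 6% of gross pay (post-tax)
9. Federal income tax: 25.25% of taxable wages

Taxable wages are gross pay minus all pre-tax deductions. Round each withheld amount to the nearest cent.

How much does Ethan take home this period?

457(b) deferral: $8,247.96 × 0.055 = $453.64
Transit benefit: $262.07
Pre-tax total = $453.64 + $262.07 = $715.71
Taxable wages = $8,247.96 − $715.71 = $7,532.25
Federal income tax: $7,532.25 × 0.2525 = $1,901.89
City income tax: $7,532.25 × 0.04 = $301.29
State tax withheld: $7,532.25 × 0.085 = $640.24
PFL insurance: $8,247.96 × 0.005 = $41.24
State disability insurance: $8,247.96 × 0.015 = $123.72
Social Security tax: $8,247.96 × 0.04 = $329.92
Garnishment: $8,247.96 × 0.06 = $494.88
Total deductions = $453.64 + $262.07 + $1,901.89 + $301.29 + $640.24 + $41.24 + $123.72 + $329.92 + $494.88 = $4,548.89
Net pay = $8,247.96 − $4,548.89 = $3,699.07

$3,699.07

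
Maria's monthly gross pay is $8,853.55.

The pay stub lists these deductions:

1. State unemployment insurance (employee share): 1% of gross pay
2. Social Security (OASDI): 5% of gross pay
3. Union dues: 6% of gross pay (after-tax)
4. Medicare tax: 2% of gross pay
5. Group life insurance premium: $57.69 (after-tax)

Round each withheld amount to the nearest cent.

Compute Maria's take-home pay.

$7,556.36

Social Security (OASDI): $8,853.55 × 0.05 = $442.68
Medicare tax: $8,853.55 × 0.02 = $177.07
State unemployment insurance (employee share): $8,853.55 × 0.01 = $88.54
Union dues: $8,853.55 × 0.06 = $531.21
Group life insurance premium: $57.69
Total deductions = $442.68 + $177.07 + $88.54 + $531.21 + $57.69 = $1,297.19
Net pay = $8,853.55 − $1,297.19 = $7,556.36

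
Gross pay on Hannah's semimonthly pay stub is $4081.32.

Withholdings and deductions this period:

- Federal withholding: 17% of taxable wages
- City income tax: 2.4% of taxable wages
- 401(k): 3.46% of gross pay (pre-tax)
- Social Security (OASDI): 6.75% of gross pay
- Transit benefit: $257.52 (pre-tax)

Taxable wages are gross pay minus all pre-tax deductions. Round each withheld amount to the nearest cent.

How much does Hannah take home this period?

$2692.68

401(k): $4081.32 × 0.0346 = $141.21
Transit benefit: $257.52
Pre-tax total = $141.21 + $257.52 = $398.73
Taxable wages = $4081.32 − $398.73 = $3682.59
Federal withholding: $3682.59 × 0.17 = $626.04
City income tax: $3682.59 × 0.024 = $88.38
Social Security (OASDI): $4081.32 × 0.0675 = $275.49
Total deductions = $141.21 + $257.52 + $626.04 + $88.38 + $275.49 = $1388.64
Net pay = $4081.32 − $1388.64 = $2692.68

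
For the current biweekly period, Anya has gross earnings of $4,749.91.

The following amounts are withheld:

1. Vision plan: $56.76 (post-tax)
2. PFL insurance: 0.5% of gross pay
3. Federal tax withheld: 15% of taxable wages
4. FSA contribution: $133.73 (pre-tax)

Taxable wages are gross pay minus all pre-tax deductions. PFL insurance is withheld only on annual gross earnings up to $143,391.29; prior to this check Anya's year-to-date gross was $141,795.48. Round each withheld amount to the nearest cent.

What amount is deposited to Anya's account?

$3,859.01

FSA contribution: $133.73
Taxable wages = $4,749.91 − $133.73 = $4,616.18
Federal tax withheld: $4,616.18 × 0.15 = $692.43
PFL insurance: only $143,391.29 − $141,795.48 = $1,595.81 of this check is subject → $1,595.81 × 0.005 = $7.98
Vision plan: $56.76
Total deductions = $133.73 + $692.43 + $7.98 + $56.76 = $890.90
Net pay = $4,749.91 − $890.90 = $3,859.01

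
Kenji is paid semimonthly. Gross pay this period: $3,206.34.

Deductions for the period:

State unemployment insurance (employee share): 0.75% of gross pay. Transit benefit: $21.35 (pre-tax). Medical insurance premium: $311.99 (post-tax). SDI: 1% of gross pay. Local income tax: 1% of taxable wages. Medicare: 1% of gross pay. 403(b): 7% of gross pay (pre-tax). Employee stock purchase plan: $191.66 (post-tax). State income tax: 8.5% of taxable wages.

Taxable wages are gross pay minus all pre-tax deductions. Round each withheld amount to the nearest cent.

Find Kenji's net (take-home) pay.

403(b): $3,206.34 × 0.07 = $224.44
Transit benefit: $21.35
Pre-tax total = $224.44 + $21.35 = $245.79
Taxable wages = $3,206.34 − $245.79 = $2,960.55
State income tax: $2,960.55 × 0.085 = $251.65
Local income tax: $2,960.55 × 0.01 = $29.61
SDI: $3,206.34 × 0.01 = $32.06
Medicare: $3,206.34 × 0.01 = $32.06
State unemployment insurance (employee share): $3,206.34 × 0.0075 = $24.05
Employee stock purchase plan: $191.66
Medical insurance premium: $311.99
Total deductions = $224.44 + $21.35 + $251.65 + $29.61 + $32.06 + $32.06 + $24.05 + $191.66 + $311.99 = $1,118.87
Net pay = $3,206.34 − $1,118.87 = $2,087.47

$2,087.47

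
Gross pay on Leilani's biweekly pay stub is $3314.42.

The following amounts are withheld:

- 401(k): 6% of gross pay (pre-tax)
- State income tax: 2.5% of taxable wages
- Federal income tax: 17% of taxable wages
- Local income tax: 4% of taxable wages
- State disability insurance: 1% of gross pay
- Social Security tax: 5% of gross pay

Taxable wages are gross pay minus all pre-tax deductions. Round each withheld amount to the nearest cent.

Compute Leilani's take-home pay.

$2184.54

401(k): $3314.42 × 0.06 = $198.87
Taxable wages = $3314.42 − $198.87 = $3115.55
Local income tax: $3115.55 × 0.04 = $124.62
Federal income tax: $3115.55 × 0.17 = $529.64
State income tax: $3115.55 × 0.025 = $77.89
State disability insurance: $3314.42 × 0.01 = $33.14
Social Security tax: $3314.42 × 0.05 = $165.72
Total deductions = $198.87 + $124.62 + $529.64 + $77.89 + $33.14 + $165.72 = $1129.88
Net pay = $3314.42 − $1129.88 = $2184.54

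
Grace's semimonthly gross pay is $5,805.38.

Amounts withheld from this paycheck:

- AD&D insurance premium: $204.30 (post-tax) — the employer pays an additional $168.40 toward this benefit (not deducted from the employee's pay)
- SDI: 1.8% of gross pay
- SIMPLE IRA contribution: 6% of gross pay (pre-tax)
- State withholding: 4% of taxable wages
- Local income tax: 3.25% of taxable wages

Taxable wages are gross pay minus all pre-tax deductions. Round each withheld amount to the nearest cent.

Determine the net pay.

SIMPLE IRA contribution: $5,805.38 × 0.06 = $348.32
Taxable wages = $5,805.38 − $348.32 = $5,457.06
Local income tax: $5,457.06 × 0.0325 = $177.35
State withholding: $5,457.06 × 0.04 = $218.28
SDI: $5,805.38 × 0.018 = $104.50
AD&D insurance premium: $204.30
(Employer's $168.40 toward AD&D insurance premium is not withheld from the employee.)
Total deductions = $348.32 + $177.35 + $218.28 + $104.50 + $204.30 = $1,052.75
Net pay = $5,805.38 − $1,052.75 = $4,752.63

$4,752.63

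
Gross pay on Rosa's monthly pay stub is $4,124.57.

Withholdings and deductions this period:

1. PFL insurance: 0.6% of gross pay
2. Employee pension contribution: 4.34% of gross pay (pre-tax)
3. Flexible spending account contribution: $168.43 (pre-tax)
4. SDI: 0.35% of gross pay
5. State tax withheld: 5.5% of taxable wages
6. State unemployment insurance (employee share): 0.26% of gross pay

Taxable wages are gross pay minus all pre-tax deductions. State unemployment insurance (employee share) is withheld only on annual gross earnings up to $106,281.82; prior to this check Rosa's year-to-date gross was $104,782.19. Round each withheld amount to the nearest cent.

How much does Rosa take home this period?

Employee pension contribution: $4,124.57 × 0.0434 = $179.01
Flexible spending account contribution: $168.43
Pre-tax total = $179.01 + $168.43 = $347.44
Taxable wages = $4,124.57 − $347.44 = $3,777.13
State tax withheld: $3,777.13 × 0.055 = $207.74
SDI: $4,124.57 × 0.0035 = $14.44
PFL insurance: $4,124.57 × 0.006 = $24.75
State unemployment insurance (employee share): only $106,281.82 − $104,782.19 = $1,499.63 of this check is subject → $1,499.63 × 0.0026 = $3.90
Total deductions = $179.01 + $168.43 + $207.74 + $14.44 + $24.75 + $3.90 = $598.27
Net pay = $4,124.57 − $598.27 = $3,526.30

$3,526.30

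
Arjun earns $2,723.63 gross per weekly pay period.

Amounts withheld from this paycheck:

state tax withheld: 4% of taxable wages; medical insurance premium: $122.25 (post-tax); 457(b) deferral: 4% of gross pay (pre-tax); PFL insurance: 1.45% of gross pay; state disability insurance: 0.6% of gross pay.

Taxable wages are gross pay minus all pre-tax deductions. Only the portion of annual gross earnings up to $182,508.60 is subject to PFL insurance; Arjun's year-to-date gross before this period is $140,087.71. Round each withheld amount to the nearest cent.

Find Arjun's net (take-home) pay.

457(b) deferral: $2,723.63 × 0.04 = $108.95
Taxable wages = $2,723.63 − $108.95 = $2,614.68
State tax withheld: $2,614.68 × 0.04 = $104.59
State disability insurance: $2,723.63 × 0.006 = $16.34
PFL insurance: cap not yet reached, full $2,723.63 is subject → $2,723.63 × 0.0145 = $39.49
Medical insurance premium: $122.25
Total deductions = $108.95 + $104.59 + $16.34 + $39.49 + $122.25 = $391.62
Net pay = $2,723.63 − $391.62 = $2,332.01

$2,332.01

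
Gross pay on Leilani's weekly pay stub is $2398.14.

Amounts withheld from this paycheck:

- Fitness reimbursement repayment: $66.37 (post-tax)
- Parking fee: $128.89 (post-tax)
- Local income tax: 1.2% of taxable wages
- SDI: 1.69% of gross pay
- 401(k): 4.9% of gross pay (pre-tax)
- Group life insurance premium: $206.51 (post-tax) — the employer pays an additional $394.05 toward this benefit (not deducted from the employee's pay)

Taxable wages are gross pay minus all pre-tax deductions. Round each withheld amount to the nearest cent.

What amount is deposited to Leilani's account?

$1810.96

401(k): $2398.14 × 0.049 = $117.51
Taxable wages = $2398.14 − $117.51 = $2280.63
Local income tax: $2280.63 × 0.012 = $27.37
SDI: $2398.14 × 0.0169 = $40.53
Group life insurance premium: $206.51
Fitness reimbursement repayment: $66.37
Parking fee: $128.89
(Employer's $394.05 toward group life insurance premium is not withheld from the employee.)
Total deductions = $117.51 + $27.37 + $40.53 + $206.51 + $66.37 + $128.89 = $587.18
Net pay = $2398.14 − $587.18 = $1810.96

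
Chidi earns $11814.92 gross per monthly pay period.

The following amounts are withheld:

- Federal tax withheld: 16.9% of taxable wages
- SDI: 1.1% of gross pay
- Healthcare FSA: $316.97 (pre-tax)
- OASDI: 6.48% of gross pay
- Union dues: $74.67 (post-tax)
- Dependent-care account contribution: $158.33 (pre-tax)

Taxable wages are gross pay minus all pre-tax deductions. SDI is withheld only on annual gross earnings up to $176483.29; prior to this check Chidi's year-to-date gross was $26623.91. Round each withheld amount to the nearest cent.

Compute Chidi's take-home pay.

Dependent-care account contribution: $158.33
Healthcare FSA: $316.97
Pre-tax total = $158.33 + $316.97 = $475.30
Taxable wages = $11814.92 − $475.30 = $11339.62
Federal tax withheld: $11339.62 × 0.169 = $1916.40
OASDI: $11814.92 × 0.0648 = $765.61
SDI: cap not yet reached, full $11814.92 is subject → $11814.92 × 0.011 = $129.96
Union dues: $74.67
Total deductions = $158.33 + $316.97 + $1916.40 + $765.61 + $129.96 + $74.67 = $3361.94
Net pay = $11814.92 − $3361.94 = $8452.98

$8452.98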